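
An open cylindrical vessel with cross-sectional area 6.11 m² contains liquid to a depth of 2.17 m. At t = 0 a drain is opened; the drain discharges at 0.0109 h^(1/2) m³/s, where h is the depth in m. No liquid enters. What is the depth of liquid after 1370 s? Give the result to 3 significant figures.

Unsteady balance on liquid volume: A dh/dt = −0.0109 √h.
This is separable: 2 d(√h)/dt = −0.0109/A, so √h = √h₀ − (0.0109/(2A)) t.
√h = √2.17 − 0.0109·1370/(2·6.11) = 1.4731 − 1.2220 = 0.25108.
h = 0.25108² = 0.063041 m.

0.0630 m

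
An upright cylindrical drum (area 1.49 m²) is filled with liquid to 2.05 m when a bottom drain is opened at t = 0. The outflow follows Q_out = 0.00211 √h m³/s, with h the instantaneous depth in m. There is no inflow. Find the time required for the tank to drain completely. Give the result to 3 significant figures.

2020 s

Volume balance on the tank: A dh/dt = −0.00211 √h.
∫ h^(−1/2) dh = −(0.00211/A) ∫ dt, giving 2√h = 2√h₀ − (0.00211/A) t.
Tank is empty when √h = 0: t_empty = 2A√h₀/0.00211.
t_empty = 2·1.49·√2.05/0.00211 = 2.9800·1.4318/0.00211 = 2022.1 s.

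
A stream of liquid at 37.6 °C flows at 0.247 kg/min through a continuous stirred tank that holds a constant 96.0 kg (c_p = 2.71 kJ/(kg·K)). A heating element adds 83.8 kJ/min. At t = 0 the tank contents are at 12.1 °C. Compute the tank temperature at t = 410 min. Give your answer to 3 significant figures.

110 °C

Energy balance: M c_p dT/dt = ṁ c_p (T_in − T) + 83.8.
Rearrange: dT/dt = (T_ss − T)/τ with τ = M/ṁ = 388.66 min and T_ss = T_in + Q̇/(ṁ c_p) = 162.79 °C.
Integrating: T(t) = T_ss + (T₀ − T_ss) e^(−t/τ).
T(410) = 162.79 + (-150.69)·e^(−410/388.66) = 162.79 + (-150.69)·0.34823 = 110.32 °C.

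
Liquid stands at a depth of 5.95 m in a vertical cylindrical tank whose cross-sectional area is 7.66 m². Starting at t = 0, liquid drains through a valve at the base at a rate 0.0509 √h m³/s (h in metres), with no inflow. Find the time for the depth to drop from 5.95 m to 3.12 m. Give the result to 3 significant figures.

203 s

A dh/dt = −Q_out = −0.0509 √h.
Separate and integrate: 2(√h − √h₀) = −(0.0509/A) t.
t = 2A(√h₀ − √h)/0.0509 = 2·7.66·(√5.95 − √3.12)/0.0509
  = 15.320 × (2.4393 − 1.7664) / 0.0509 = 202.53 s.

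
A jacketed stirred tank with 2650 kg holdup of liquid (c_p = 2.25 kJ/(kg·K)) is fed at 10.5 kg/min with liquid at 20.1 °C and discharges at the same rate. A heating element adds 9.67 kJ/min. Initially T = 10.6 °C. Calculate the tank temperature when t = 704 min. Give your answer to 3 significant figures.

M c_p dT/dt = ṁ c_p (T_in − T) + Q̇.
τ = M/ṁ = 252.38 min; T_ss = T_in + Q̇/(ṁ c_p) = 20.1 + 9.67/(10.5·2.25) = 20.509 °C.
This is linear first-order; T(t) = T_ss + (T₀ − T_ss) e^(−t/τ).
T(704) = 20.509 + (-9.9093)·e^(−704/252.38) = 20.509 + (-9.9093)·0.061456 = 19.900 °C.

19.9 °C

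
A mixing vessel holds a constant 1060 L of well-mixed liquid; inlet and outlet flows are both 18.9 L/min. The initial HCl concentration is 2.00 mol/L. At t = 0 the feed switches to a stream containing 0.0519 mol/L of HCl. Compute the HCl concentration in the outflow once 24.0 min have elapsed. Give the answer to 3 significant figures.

Unsteady species balance (constant V, well mixed): V dC/dt = Q(C_in − C).
Rewrite as dC/dt + C/τ = C_in/τ, τ = V/Q = 56.085 min.
Integrating: C(t) = C_in + (C₀ − C_in) e^(−t/τ).
C(24.0) = 0.0519 + (2.00 − 0.0519)·e^(−24.0/56.085) = 0.0519 + (1.9481)·0.65186 = 1.3218 mol/L.

1.32 mol/L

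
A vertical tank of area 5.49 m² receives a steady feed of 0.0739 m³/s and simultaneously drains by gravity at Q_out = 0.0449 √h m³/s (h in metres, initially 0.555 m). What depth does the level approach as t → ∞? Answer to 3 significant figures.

A dh/dt = Q_in − 0.0449 √h. Steady state requires inflow = outflow:
Q_in = 0.0449 √h_ss ⇒ √h_ss = 0.0739/0.0449 = 1.6459.
h_ss = 1.6459² = 2.7089 m. (Since h₀ = 0.555 m < h_ss, the level will rise toward this value.)

2.71 m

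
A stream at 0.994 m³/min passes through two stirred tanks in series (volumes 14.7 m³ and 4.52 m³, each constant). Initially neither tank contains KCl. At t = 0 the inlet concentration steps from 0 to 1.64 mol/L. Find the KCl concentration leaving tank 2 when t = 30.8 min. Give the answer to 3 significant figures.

Time constants: τᵢ = Vᵢ/Q for each well-mixed tank.
τ₁ = 14.7/0.994 = 14.789 min; τ₂ = 4.52/0.994 = 4.5473 min.
Tank 1: C₁ = C_in(1 − e^(−t/τ₁)). Tank 2 (τ₁ ≠ τ₂): C₂ = C_in[1 − (τ₁ e^(−t/τ₁) − τ₂ e^(−t/τ₂))/(τ₁ − τ₂)].
At t = 30.8: e^(−t/τ₁) = 0.12460, e^(−t/τ₂) = 0.0011439.
C₂ = 1.64·[1 − (14.789·0.12460 − 4.5473·0.0011439)/(10.241)] = 1.64·0.82059 = 1.3458 mol/L.

1.35 mol/L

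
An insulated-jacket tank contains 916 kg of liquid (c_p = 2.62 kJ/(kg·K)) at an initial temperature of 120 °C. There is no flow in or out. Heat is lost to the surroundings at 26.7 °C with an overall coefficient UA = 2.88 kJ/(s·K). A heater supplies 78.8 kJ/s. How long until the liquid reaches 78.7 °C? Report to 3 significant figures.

820 s

Lumped-capacitance energy balance: M c_p dT/dt = UA(T_amb − T) + Q̇.
τ = M c_p/UA = 833.31 s; T_ss = T_amb + Q̇/UA = 26.7 + 78.8/2.88 = 54.061 °C.
T(t) = T_ss + (T₀ − T_ss)e^(−t/τ); set T = 78.7:
t = −τ ln[(T − T_ss)/(T₀ − T_ss)] = −833.31 · ln(0.37366) = 820.31 s.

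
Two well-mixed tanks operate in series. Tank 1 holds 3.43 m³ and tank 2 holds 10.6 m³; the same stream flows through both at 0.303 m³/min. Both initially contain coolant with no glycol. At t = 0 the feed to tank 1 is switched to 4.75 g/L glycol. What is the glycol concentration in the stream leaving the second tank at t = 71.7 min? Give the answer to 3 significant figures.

3.85 g/L

Species balance on tank i: dCᵢ/dt = (Cᵢ₋₁ − Cᵢ)/τᵢ with τᵢ = Vᵢ/Q.
τ₁ = 3.43/0.303 = 11.320 min; τ₂ = 10.6/0.303 = 34.983 min.
Solving the cascade with C₁(0)=C₂(0)=0 gives C₂(t) = C_in[1 − (τ₁ e^(−t/τ₁) − τ₂ e^(−t/τ₂))/(τ₁ − τ₂)].
At t = 71.7: e^(−t/τ₁) = 0.0017752, e^(−t/τ₂) = 0.12879.
C₂ = 4.75·[1 − (11.320·0.0017752 − 34.983·0.12879)/(-23.663)] = 4.75·0.81044 = 3.8496 g/L.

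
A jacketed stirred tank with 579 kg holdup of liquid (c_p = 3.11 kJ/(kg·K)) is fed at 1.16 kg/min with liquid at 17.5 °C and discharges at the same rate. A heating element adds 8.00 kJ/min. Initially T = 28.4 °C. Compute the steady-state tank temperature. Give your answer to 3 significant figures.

19.7 °C

M c_p dT/dt = ṁ c_p (T_in − T) + Q̇.
At steady state dT/dt = 0 ⇒ T_ss = T_in + Q̇/(ṁ c_p) = 17.5 + 8.00/(1.16·3.11) = 19.718 °C.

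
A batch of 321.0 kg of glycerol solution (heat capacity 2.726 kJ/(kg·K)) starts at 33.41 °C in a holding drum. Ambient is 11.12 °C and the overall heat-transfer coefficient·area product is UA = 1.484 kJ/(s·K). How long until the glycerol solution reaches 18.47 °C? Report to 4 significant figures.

654.2 s

Lumped-capacitance energy balance: M c_p dT/dt = UA(T_amb − T).
τ = M c_p/UA = 589.654 s; T_ss = T_amb = 11.1200 °C.
T(t) = T_ss + (T₀ − T_ss)e^(−t/τ); set T = 18.47:
t = −τ ln[(T − T_ss)/(T₀ − T_ss)] = −589.654 · ln(0.329744) = 654.184 s.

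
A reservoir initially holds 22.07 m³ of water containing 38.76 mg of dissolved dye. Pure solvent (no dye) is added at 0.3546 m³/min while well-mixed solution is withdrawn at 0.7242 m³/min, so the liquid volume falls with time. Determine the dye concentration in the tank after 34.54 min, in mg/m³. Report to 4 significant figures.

Total volume: dV/dt = Q_in − Q_out = -0.369600 m³/min, so V(t) = 22.07 − 0.369600 t and V(34.54) = 9.30402 m³.
Species balance (pure solvent in): dm/dt = −Q_out · m/V(t).
Separate: dm/m = −Q_out dt/V(t) ⇒ ln(m/m₀) = −(Q_out/(Q_in−Q_out)) ln(V/V₀).
m = m₀ (V₀/V)^(Q_out/(Q_in−Q_out)) = 38.76 × (22.07/9.30402)^(-1.95942) = 7.13419 mg.
C = m/V = 7.13419/9.30402 = 0.766786 mg/m³.

0.7668 mg/m³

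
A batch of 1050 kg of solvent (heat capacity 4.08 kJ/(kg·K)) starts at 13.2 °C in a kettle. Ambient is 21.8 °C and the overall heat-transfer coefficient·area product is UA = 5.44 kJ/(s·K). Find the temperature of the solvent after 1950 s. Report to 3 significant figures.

Lumped-capacitance energy balance: M c_p dT/dt = UA(T_amb − T).
dT/dt = (T_ss − T)/τ with T_ss = T_amb = 21.800 °C, τ = M c_p/UA = 1050·4.08/5.44 = 787.50 s.
Solution: T(t) = T_ss + (T₀ − T_ss) e^(−t/τ).
T(1950) = 21.800 + (-8.6000)·0.084063 = 21.077 °C.

21.1 °C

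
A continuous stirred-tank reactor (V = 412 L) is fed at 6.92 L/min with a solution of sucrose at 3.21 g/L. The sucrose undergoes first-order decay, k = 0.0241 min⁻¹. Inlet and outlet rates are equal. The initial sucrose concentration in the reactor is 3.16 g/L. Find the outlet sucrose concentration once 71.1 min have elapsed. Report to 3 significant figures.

Accumulation = in − out − consumed: V dC/dt = Q C_in − Q C − k V C.
This is linear with rate a = Q/V + k = 0.040896 min⁻¹.
C_ss = Q C_in/(Q + kV) = 1.3184 g/L; C(t) = C_ss + (C₀ − C_ss) e^(−a t).
C(71.1) = 1.3184 + (1.8416)·e^(−0.040896·71.1) = 1.3184 + (1.8416)·0.054600 = 1.4189 g/L.

1.42 g/L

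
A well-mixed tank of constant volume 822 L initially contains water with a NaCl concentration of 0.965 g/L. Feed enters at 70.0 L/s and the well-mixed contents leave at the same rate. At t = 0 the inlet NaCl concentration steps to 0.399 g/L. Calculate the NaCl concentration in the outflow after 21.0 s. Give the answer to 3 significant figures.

Species balance on the tank: V dC/dt = Q(C_in − C).
Rewrite as dC/dt + C/τ = C_in/τ, τ = V/Q = 11.743 s.
This is linear first-order; C(t) = C_in + (C₀ − C_in) e^(−t/τ).
C(21.0) = 0.399 + (0.965 − 0.399)·e^(−21.0/11.743) = 0.399 + (0.56600)·0.16724 = 0.49366 g/L.

0.494 g/L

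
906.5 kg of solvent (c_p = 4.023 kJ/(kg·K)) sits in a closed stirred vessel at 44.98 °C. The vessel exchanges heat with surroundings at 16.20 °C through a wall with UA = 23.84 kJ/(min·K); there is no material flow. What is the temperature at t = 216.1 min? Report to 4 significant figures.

Heat balance on the well-mixed liquid: M c_p dT/dt = −UA(T − T_amb).
dT/dt = (T_ss − T)/τ with T_ss = T_amb = 16.2000 °C, τ = M c_p/UA = 906.5·4.023/23.84 = 152.972 min.
This is linear first-order; T(t) = T_ss + (T₀ − T_ss) e^(−t/τ).
T(216.1) = 16.2000 + (28.7800)·0.243490 = 23.2077 °C.

23.21 °C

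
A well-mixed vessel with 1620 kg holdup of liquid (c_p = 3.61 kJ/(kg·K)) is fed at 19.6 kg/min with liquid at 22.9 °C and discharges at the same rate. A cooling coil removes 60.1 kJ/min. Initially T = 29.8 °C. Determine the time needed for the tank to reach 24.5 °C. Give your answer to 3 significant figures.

95.2 min

M c_p dT/dt = ṁ c_p (T_in − T) − Q̇.
τ = M/ṁ = 82.653 min; T_ss = T_in − Q̇/(ṁ c_p) = 22.051 °C.
T(t) = T_ss + (T₀ − T_ss) e^(−t/τ). Set T = 24.5:
e^(−t/τ) = (24.5 − 22.051)/(29.8 − 22.051) = 0.31608
t = −82.653 · ln(0.31608) = 95.198 min.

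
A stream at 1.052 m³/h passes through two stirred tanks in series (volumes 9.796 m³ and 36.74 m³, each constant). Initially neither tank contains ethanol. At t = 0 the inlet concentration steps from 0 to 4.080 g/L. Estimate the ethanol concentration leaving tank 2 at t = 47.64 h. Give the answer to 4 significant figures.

2.667 g/L

Each tank obeys Vᵢ dCᵢ/dt = Q(Cᵢ₋₁ − Cᵢ), so τᵢ = Vᵢ/Q.
τ₁ = 9.796/1.052 = 9.31179 h; τ₂ = 36.74/1.052 = 34.9240 h.
Solving the cascade with C₁(0)=C₂(0)=0 gives C₂(t) = C_in[1 − (τ₁ e^(−t/τ₁) − τ₂ e^(−t/τ₂))/(τ₁ − τ₂)].
At t = 47.64: e^(−t/τ₁) = 0.00599940, e^(−t/τ₂) = 0.255609.
C₂ = 4.080·[1 − (9.31179·0.00599940 − 34.9240·0.255609)/(-25.6122)] = 4.080·0.653641 = 2.66685 g/L.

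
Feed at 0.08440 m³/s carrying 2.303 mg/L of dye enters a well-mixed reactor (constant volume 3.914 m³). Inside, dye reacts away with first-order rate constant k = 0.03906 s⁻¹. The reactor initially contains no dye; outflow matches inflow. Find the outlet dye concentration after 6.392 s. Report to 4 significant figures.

0.2632 mg/L

Species balance: V dC/dt = Q C_in − Q C − k V C.
dC/dt = (Q/V) C_in − (Q/V + k) C; effective rate a = Q/V + k = 0.0215636 + 0.03906 = 0.0606236 s⁻¹.
C_ss = Q C_in/(Q + kV) = 0.819169 mg/L; C(t) = C_ss + (C₀ − C_ss) e^(−a t).
C(6.392) = 0.819169 + (-0.819169)·e^(−0.0606236·6.392) = 0.819169 + (-0.819169)·0.678747 = 0.263160 mg/L.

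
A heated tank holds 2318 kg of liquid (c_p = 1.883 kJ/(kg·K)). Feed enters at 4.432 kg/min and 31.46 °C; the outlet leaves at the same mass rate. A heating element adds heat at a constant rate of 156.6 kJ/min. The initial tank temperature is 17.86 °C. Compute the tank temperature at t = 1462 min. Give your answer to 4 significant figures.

M c_p dT/dt = ṁ c_p (T_in − T) + Q̇.
Rearrange: dT/dt = (T_ss − T)/τ with τ = M/ṁ = 523.014 min and T_ss = T_in + Q̇/(ṁ c_p) = 50.2247 °C.
Integrating: T(t) = T_ss + (T₀ − T_ss) e^(−t/τ).
T(1462) = 50.2247 + (-32.3647)·e^(−1462/523.014) = 50.2247 + (-32.3647)·0.0610945 = 48.2474 °C.

48.25 °C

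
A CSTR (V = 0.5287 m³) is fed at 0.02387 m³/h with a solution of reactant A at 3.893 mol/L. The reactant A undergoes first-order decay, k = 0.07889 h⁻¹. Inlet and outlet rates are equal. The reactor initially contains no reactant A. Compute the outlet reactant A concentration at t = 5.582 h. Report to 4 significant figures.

Accumulation = in − out − consumed: V dC/dt = Q C_in − Q C − k V C.
dC/dt = (Q/V) C_in − (Q/V + k) C; effective rate a = Q/V + k = 0.0451485 + 0.07889 = 0.124038 h⁻¹.
C_ss = Q C_in/(Q + kV) = 1.41700 mol/L; C(t) = C_ss + (C₀ − C_ss) e^(−a t).
C(5.582) = 1.41700 + (-1.41700)·e^(−0.124038·5.582) = 1.41700 + (-1.41700)·0.500382 = 0.707960 mol/L.

0.7080 mol/L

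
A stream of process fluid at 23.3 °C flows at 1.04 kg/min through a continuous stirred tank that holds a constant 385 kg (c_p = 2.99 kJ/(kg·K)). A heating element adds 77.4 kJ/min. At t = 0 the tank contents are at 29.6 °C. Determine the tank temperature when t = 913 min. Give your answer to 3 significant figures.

M c_p dT/dt = ṁ c_p (T_in − T) + Q̇.
τ = M/ṁ = 370.19 min; T_ss = T_in + Q̇/(ṁ c_p) = 23.3 + 77.4/(1.04·2.99) = 48.191 °C.
Integrating: T(t) = T_ss + (T₀ − T_ss) e^(−t/τ).
T(913) = 48.191 + (-18.591)·e^(−913/370.19) = 48.191 + (-18.591)·0.084900 = 46.612 °C.

46.6 °C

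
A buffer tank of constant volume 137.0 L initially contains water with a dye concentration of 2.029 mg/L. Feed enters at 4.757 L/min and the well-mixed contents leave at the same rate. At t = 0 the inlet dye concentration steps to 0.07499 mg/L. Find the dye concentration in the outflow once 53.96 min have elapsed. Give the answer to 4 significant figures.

Mass balance on the solute (V constant): V dC/dt = Q(C_in − C).
So dC/dt = (C_in − C)/τ with τ = V/Q = 137.0/4.757 = 28.7997 min.
This is linear first-order; C(t) = C_in + (C₀ − C_in) e^(−t/τ).
C(53.96) = 0.07499 + (2.029 − 0.07499)·e^(−53.96/28.7997) = 0.07499 + (1.95401)·0.153565 = 0.375057 mg/L.

0.3751 mg/L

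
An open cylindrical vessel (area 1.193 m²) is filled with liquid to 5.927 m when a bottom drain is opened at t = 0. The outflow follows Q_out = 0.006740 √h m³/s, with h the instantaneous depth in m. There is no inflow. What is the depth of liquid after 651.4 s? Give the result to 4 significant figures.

With no inflow, A dh/dt = −0.006740 √h.
This is separable: 2 d(√h)/dt = −0.006740/A, so √h = √h₀ − (0.006740/(2A)) t.
√h = √5.927 − 0.006740·651.4/(2·1.193) = 2.43454 − 1.84008 = 0.594461.
h = 0.594461² = 0.353384 m.

0.3534 m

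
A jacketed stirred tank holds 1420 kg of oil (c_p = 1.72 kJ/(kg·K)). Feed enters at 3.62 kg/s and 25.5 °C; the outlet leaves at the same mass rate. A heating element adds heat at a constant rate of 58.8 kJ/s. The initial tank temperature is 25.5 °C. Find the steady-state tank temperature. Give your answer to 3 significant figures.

Heat balance on the well-mixed liquid: M c_p dT/dt = ṁ c_p (T_in − T) + 58.8.
At steady state dT/dt = 0 ⇒ T_ss = T_in + Q̇/(ṁ c_p) = 25.5 + 58.8/(3.62·1.72) = 34.944 °C.

34.9 °C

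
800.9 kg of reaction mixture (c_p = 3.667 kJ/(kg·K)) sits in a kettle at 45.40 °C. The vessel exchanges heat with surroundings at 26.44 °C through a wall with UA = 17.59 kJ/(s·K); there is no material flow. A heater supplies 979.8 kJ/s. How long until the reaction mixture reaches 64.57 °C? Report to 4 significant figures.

123.2 s

Lumped-capacitance energy balance: M c_p dT/dt = UA(T_amb − T) + Q̇.
τ = M c_p/UA = 166.964 s; T_ss = T_amb + Q̇/UA = 26.44 + 979.8/17.59 = 82.1421 °C.
T(t) = T_ss + (T₀ − T_ss)e^(−t/τ); set T = 64.57:
t = −τ ln[(T − T_ss)/(T₀ − T_ss)] = −166.964 · ln(0.478255) = 123.155 s.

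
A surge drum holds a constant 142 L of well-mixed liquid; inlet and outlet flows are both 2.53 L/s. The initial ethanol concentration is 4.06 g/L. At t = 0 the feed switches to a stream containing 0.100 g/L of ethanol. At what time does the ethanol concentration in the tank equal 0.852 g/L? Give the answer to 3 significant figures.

93.2 s

Species balance on the tank: V dC/dt = Q(C_in − C), so τ = V/Q = 56.126 s.
C(t) = C_in + (C₀ − C_in) e^(−t/τ). Set C = 0.852 and solve for t:
e^(−t/τ) = (C − C_in)/(C₀ − C_in) = (0.852 − 0.100)/(4.06 − 0.100) = 0.18990
t = −τ ln(…) = 56.126 × 1.6613 = 93.241 s.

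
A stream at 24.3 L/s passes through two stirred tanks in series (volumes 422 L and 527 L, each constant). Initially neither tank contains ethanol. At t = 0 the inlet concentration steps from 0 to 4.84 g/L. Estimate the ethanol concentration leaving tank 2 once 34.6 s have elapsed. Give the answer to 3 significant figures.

Time constants: τᵢ = Vᵢ/Q for each well-mixed tank.
τ₁ = 422/24.3 = 17.366 s; τ₂ = 527/24.3 = 21.687 s.
Solving the cascade with C₁(0)=C₂(0)=0 gives C₂(t) = C_in[1 − (τ₁ e^(−t/τ₁) − τ₂ e^(−t/τ₂))/(τ₁ − τ₂)].
At t = 34.6: e^(−t/τ₁) = 0.13637, e^(−t/τ₂) = 0.20283.
C₂ = 4.84·[1 − (17.366·0.13637 − 21.687·0.20283)/(-4.3210)] = 4.84·0.53009 = 2.5656 g/L.

2.57 g/L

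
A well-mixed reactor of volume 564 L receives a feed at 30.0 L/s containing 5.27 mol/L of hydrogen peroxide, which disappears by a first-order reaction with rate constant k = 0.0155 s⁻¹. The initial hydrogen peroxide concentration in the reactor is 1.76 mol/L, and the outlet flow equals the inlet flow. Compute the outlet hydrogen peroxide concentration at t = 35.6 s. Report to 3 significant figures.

V dC/dt = Q(C_in − C) − k V C.
dC/dt = (Q/V) C_in − (Q/V + k) C; effective rate a = Q/V + k = 0.053191 + 0.0155 = 0.068691 s⁻¹.
C_ss = Q C_in/(Q + kV) = 4.0808 mol/L; C(t) = C_ss + (C₀ − C_ss) e^(−a t).
C(35.6) = 4.0808 + (-2.3208)·e^(−0.068691·35.6) = 4.0808 + (-2.3208)·0.086690 = 3.8796 mol/L.

3.88 mol/L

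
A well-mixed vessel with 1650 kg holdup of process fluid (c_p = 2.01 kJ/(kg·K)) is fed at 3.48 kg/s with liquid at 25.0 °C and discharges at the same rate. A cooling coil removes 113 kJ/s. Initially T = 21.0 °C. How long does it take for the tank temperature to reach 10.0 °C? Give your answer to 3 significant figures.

First-law balance (no shaft work): M c_p dT/dt = ṁ c_p (T_in − T) − 113.
τ = M/ṁ = 474.14 s; T_ss = T_in − Q̇/(ṁ c_p) = 8.8451 °C.
T(t) = T_ss + (T₀ − T_ss) e^(−t/τ). Set T = 10.0:
e^(−t/τ) = (10.0 − 8.8451)/(21.0 − 8.8451) = 0.095012
t = −474.14 · ln(0.095012) = 1116.0 s.

1120 s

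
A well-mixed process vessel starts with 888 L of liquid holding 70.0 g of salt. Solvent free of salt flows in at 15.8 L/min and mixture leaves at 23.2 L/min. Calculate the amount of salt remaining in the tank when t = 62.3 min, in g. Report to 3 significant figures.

Total volume: dV/dt = Q_in − Q_out = -7.4000 L/min, so V(t) = 888 − 7.4000 t and V(62.3) = 426.98 L.
No salt enters, so dm/dt = −Q_out · (m/V).
Separate: dm/m = −Q_out dt/V(t) ⇒ ln(m/m₀) = −(Q_out/(Q_in−Q_out)) ln(V/V₀).
m = m₀ (V₀/V)^(Q_out/(Q_in−Q_out)) = 70.0 × (888/426.98)^(-3.1351) = 7.0487 g.

7.05 g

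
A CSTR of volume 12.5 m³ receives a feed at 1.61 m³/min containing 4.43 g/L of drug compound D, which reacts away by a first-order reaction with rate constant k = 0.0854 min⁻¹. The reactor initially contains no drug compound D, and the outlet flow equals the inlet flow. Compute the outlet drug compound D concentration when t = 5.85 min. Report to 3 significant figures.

1.90 g/L

V dC/dt = Q(C_in − C) − k V C.
dC/dt = (Q/V) C_in − (Q/V + k) C; effective rate a = Q/V + k = 0.12880 + 0.0854 = 0.21420 min⁻¹.
C_ss = Q C_in/(Q + kV) = 2.6638 g/L; C(t) = C_ss + (C₀ − C_ss) e^(−a t).
C(5.85) = 2.6638 + (-2.6638)·e^(−0.21420·5.85) = 2.6638 + (-2.6638)·0.28563 = 1.9029 g/L.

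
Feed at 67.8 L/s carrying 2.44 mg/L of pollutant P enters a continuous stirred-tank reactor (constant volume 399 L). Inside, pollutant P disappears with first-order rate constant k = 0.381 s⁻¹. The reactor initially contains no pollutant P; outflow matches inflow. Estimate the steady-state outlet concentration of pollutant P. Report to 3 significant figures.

0.753 mg/L

Accumulation = in − out − consumed: V dC/dt = Q C_in − Q C − k V C.
At steady state: 0 = Q C_in − (Q + kV) C_ss, so C_ss = Q C_in/(Q + kV).
C_ss = 67.8·2.44/(67.8 + 0.381·399) = 165.43/219.82 = 0.75258 mg/L.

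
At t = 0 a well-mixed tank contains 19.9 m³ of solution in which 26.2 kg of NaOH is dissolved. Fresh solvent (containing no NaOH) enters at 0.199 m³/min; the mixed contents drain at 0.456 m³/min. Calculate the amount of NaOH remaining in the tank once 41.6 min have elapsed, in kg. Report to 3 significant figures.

6.68 kg

Total volume: dV/dt = Q_in − Q_out = -0.25700 m³/min, so V(t) = 19.9 − 0.25700 t and V(41.6) = 9.2088 m³.
Solute balance: dm/dt = 0 − Q_out C = −Q_out m/V(t).
dm/m = −Q_out dt/(V₀ − 0.25700 t); integrating gives ln(m/m₀) = −(Q_out/(Q_in−Q_out)) ln(V/V₀).
m = m₀ (V₀/V)^(Q_out/(Q_in−Q_out)) = 26.2 × (19.9/9.2088)^(-1.7743) = 6.6761 kg.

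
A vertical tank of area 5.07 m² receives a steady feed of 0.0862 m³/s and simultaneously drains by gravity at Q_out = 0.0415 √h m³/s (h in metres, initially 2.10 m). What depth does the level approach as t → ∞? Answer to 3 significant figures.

A dh/dt = Q_in − 0.0415 √h. Steady state requires inflow = outflow:
Q_in = 0.0415 √h_ss ⇒ √h_ss = 0.0862/0.0415 = 2.0771.
h_ss = 2.0771² = 4.3144 m. (Since h₀ = 2.10 m < h_ss, the level will rise toward this value.)

4.31 m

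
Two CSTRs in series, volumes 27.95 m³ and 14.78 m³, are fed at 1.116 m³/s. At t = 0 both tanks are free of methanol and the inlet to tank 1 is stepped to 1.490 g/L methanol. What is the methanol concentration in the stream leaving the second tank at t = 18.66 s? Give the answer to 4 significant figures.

Species balance on tank i: dCᵢ/dt = (Cᵢ₋₁ − Cᵢ)/τᵢ with τᵢ = Vᵢ/Q.
τ₁ = 27.95/1.116 = 25.0448 s; τ₂ = 14.78/1.116 = 13.2437 s.
Solving the cascade with C₁(0)=C₂(0)=0 gives C₂(t) = C_in[1 − (τ₁ e^(−t/τ₁) − τ₂ e^(−t/τ₂))/(τ₁ − τ₂)].
At t = 18.66: e^(−t/τ₁) = 0.474704, e^(−t/τ₂) = 0.244395.
C₂ = 1.490·[1 − (25.0448·0.474704 − 13.2437·0.244395)/(11.8011)] = 1.490·0.266833 = 0.397582 g/L.

0.3976 g/L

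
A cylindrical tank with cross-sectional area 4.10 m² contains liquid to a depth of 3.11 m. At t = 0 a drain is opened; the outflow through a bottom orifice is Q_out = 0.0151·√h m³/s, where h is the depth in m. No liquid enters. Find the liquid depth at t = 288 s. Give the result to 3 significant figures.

1.52 m

A dh/dt = −Q_out = −0.0151 √h.
Separate and integrate: 2(√h − √h₀) = −(0.0151/A) t.
√h = √3.11 − 0.0151·288/(2·4.10) = 1.7635 − 0.53034 = 1.2332.
h = 1.2332² = 1.5207 m.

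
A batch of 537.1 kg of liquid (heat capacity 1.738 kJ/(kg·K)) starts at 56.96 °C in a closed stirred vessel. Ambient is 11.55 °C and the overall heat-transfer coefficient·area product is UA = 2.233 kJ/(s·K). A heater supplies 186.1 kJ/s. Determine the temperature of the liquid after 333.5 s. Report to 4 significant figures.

Lumped-capacitance energy balance: M c_p dT/dt = UA(T_amb − T) + Q̇.
dT/dt = (T_ss − T)/τ with T_ss = T_amb + Q̇/UA = 11.55 + 186.1/2.233 = 94.8908 °C, τ = M c_p/UA = 537.1·1.738/2.233 = 418.038 s.
Integrating: T(t) = T_ss + (T₀ − T_ss) e^(−t/τ).
T(333.5) = 94.8908 + (-37.9308)·0.450330 = 77.8094 °C.

77.81 °C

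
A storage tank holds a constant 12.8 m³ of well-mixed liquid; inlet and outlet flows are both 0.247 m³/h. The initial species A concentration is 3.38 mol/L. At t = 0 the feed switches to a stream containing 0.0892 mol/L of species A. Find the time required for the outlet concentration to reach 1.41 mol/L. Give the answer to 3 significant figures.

Species balance: V dC/dt = Q(C_in − C) ⇒ τ = V/Q = 51.822 h.
C(t) = C_in + (C₀ − C_in) e^(−t/τ). Set C = 1.41 and solve for t:
e^(−t/τ) = (C − C_in)/(C₀ − C_in) = (1.41 − 0.0892)/(3.38 − 0.0892) = 0.40136
t = −τ ln(…) = 51.822 × 0.91289 = 47.308 h.

47.3 h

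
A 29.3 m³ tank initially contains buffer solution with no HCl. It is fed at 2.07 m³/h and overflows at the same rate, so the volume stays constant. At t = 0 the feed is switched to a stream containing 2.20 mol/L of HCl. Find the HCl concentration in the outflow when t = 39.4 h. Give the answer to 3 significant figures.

Accumulation = in − out for the solute gives V dC/dt = Q(C_in − C).
So dC/dt = (C_in − C)/τ with τ = V/Q = 29.3/2.07 = 14.155 h.
Solution: C(t) = C_in + (C₀ − C_in) e^(−t/τ).
C(39.4) = 2.20 + (0 − 2.20)·e^(−39.4/14.155) = 2.20 + (-2.2000)·0.061819 = 2.0640 mol/L.

2.06 mol/L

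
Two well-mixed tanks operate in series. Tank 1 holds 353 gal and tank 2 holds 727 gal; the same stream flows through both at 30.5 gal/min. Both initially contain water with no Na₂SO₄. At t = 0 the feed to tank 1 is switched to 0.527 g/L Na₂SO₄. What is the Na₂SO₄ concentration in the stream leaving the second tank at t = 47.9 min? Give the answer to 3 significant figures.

Each tank obeys Vᵢ dCᵢ/dt = Q(Cᵢ₋₁ − Cᵢ), so τᵢ = Vᵢ/Q.
τ₁ = 353/30.5 = 11.574 min; τ₂ = 727/30.5 = 23.836 min.
Tank 1: C₁ = C_in(1 − e^(−t/τ₁)). Tank 2 (τ₁ ≠ τ₂): C₂ = C_in[1 − (τ₁ e^(−t/τ₁) − τ₂ e^(−t/τ₂))/(τ₁ − τ₂)].
At t = 47.9: e^(−t/τ₁) = 0.015944, e^(−t/τ₂) = 0.13405.
C₂ = 0.527·[1 − (11.574·0.015944 − 23.836·0.13405)/(-12.262)] = 0.527·0.75448 = 0.39761 g/L.

0.398 g/L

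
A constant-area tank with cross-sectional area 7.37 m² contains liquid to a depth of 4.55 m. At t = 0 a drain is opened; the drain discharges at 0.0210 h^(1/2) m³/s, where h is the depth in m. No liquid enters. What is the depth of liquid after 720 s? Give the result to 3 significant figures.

1.23 m

Accumulation of liquid (constant cross-section A): A dh/dt = −0.0210 √h.
∫ h^(−1/2) dh = −(0.0210/A) ∫ dt, giving 2√h = 2√h₀ − (0.0210/A) t.
√h = √4.55 − 0.0210·720/(2·7.37) = 2.1331 − 1.0258 = 1.1073.
h = 1.1073² = 1.2261 m.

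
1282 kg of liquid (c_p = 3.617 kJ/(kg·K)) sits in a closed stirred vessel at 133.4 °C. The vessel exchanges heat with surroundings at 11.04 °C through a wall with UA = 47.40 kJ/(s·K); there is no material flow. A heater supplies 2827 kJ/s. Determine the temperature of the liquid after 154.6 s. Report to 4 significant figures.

M c_p dT/dt = −UA(T − T_amb) + Q̇.
dT/dt = (T_ss − T)/τ with T_ss = T_amb + Q̇/UA = 11.04 + 2827/47.40 = 70.6814 °C, τ = M c_p/UA = 1282·3.617/47.40 = 97.8269 s.
This is linear first-order; T(t) = T_ss + (T₀ − T_ss) e^(−t/τ).
T(154.6) = 70.6814 + (62.7186)·0.205905 = 83.5954 °C.

83.60 °C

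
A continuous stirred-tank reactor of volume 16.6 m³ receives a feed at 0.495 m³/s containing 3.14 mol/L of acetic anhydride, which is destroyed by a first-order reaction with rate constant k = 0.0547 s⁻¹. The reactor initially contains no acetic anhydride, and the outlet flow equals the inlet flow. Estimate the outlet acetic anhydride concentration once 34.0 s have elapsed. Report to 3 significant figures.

1.05 mol/L

Species balance: V dC/dt = Q C_in − Q C − k V C.
This is linear with rate a = Q/V + k = 0.084519 s⁻¹.
C_ss = Q C_in/(Q + kV) = 1.1078 mol/L; C(t) = C_ss + (C₀ − C_ss) e^(−a t).
C(34.0) = 1.1078 + (-1.1078)·e^(−0.084519·34.0) = 1.1078 + (-1.1078)·0.056492 = 1.0452 mol/L.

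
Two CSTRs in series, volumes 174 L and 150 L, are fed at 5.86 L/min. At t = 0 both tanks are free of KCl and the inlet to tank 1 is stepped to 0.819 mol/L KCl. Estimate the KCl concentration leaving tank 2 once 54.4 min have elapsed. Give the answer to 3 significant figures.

0.480 mol/L

Each tank obeys Vᵢ dCᵢ/dt = Q(Cᵢ₋₁ − Cᵢ), so τᵢ = Vᵢ/Q.
τ₁ = 174/5.86 = 29.693 min; τ₂ = 150/5.86 = 25.597 min.
Solving the cascade with C₁(0)=C₂(0)=0 gives C₂(t) = C_in[1 − (τ₁ e^(−t/τ₁) − τ₂ e^(−t/τ₂))/(τ₁ − τ₂)].
At t = 54.4: e^(−t/τ₁) = 0.16008, e^(−t/τ₂) = 0.11941.
C₂ = 0.819·[1 − (29.693·0.16008 − 25.597·0.11941)/(4.0956)] = 0.819·0.58572 = 0.47970 mol/L.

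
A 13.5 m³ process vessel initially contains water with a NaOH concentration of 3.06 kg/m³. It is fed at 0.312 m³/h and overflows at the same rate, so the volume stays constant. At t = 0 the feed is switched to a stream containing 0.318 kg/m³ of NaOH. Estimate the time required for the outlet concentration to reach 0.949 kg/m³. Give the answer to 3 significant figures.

63.6 h

Species balance: V dC/dt = Q(C_in − C) ⇒ τ = V/Q = 43.269 h.
C(t) = C_in + (C₀ − C_in) e^(−t/τ). Set C = 0.949 and solve for t:
e^(−t/τ) = (C − C_in)/(C₀ − C_in) = (0.949 − 0.318)/(3.06 − 0.318) = 0.23012
t = −τ ln(…) = 43.269 × 1.4691 = 63.568 h.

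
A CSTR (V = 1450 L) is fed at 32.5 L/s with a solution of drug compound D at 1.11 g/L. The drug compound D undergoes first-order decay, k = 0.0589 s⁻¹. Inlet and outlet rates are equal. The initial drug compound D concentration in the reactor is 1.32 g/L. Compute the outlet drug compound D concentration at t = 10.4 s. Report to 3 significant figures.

Accumulation = in − out − consumed: V dC/dt = Q C_in − Q C − k V C.
This is linear with rate a = Q/V + k = 0.081314 s⁻¹.
C_ss = Q C_in/(Q + kV) = 0.30597 g/L; C(t) = C_ss + (C₀ − C_ss) e^(−a t).
C(10.4) = 0.30597 + (1.0140)·e^(−0.081314·10.4) = 0.30597 + (1.0140)·0.42927 = 0.74126 g/L.

0.741 g/L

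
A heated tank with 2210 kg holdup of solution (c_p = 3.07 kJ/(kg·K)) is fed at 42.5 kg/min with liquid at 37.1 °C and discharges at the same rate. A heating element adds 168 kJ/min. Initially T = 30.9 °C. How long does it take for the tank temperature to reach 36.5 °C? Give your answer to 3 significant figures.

First-law balance (no shaft work): M c_p dT/dt = ṁ c_p (T_in − T) + 168.
τ = M/ṁ = 52.000 min; T_ss = T_in + Q̇/(ṁ c_p) = 38.388 °C.
T(t) = T_ss + (T₀ − T_ss) e^(−t/τ). Set T = 36.5:
e^(−t/τ) = (36.5 − 38.388)/(30.9 − 38.388) = 0.25210
t = −52.000 · ln(0.25210) = 71.653 min.

71.7 min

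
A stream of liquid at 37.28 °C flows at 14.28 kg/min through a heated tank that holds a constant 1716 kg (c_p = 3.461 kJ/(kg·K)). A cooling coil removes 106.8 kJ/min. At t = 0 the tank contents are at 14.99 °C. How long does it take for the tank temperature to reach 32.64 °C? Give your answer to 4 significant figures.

Energy balance: M c_p dT/dt = ṁ c_p (T_in − T) − 106.8.
τ = M/ṁ = 120.168 min; T_ss = T_in − Q̇/(ṁ c_p) = 35.1191 °C.
T(t) = T_ss + (T₀ − T_ss) e^(−t/τ). Set T = 32.64:
e^(−t/τ) = (32.64 − 35.1191)/(14.99 − 35.1191) = 0.123159
t = −120.168 · ln(0.123159) = 251.666 min.

251.7 min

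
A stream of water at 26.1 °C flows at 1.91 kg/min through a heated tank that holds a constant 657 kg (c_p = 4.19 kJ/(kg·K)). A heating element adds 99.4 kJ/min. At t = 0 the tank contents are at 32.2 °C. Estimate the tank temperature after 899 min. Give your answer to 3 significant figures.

M c_p dT/dt = ṁ c_p (T_in − T) + Q̇.
Rearrange: dT/dt = (T_ss − T)/τ with τ = M/ṁ = 343.98 min and T_ss = T_in + Q̇/(ṁ c_p) = 38.520 °C.
T approaches T_ss exponentially: T(t) = T_ss + (T₀ − T_ss) e^(−t/τ).
T(899) = 38.520 + (-6.3205)·e^(−899/343.98) = 38.520 + (-6.3205)·0.073275 = 38.057 °C.

38.1 °C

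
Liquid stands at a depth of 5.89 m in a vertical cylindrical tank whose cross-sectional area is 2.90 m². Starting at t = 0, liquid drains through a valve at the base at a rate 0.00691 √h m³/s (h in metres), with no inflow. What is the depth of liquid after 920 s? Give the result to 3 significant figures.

1.77 m

With no inflow, A dh/dt = −0.00691 √h.
This is separable: 2 d(√h)/dt = −0.00691/A, so √h = √h₀ − (0.00691/(2A)) t.
√h = √5.89 − 0.00691·920/(2·2.90) = 2.4269 − 1.0961 = 1.3309.
h = 1.3309² = 1.7712 m.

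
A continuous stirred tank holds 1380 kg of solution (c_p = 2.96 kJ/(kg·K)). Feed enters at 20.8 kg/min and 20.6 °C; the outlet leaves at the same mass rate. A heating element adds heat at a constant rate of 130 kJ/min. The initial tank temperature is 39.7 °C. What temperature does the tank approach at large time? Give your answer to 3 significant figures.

Unsteady energy balance on the tank contents: M c_p dT/dt = ṁ c_p (T_in − T) + 130.
At steady state dT/dt = 0 ⇒ T_ss = T_in + Q̇/(ṁ c_p) = 20.6 + 130/(20.8·2.96) = 22.711 °C.

22.7 °C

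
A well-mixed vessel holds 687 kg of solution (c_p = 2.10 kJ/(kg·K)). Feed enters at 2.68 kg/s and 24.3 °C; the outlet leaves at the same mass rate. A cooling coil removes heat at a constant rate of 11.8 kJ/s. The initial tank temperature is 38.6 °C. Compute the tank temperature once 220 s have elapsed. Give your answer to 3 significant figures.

29.2 °C

First-law balance (no shaft work): M c_p dT/dt = ṁ c_p (T_in − T) − 11.8.
τ = M/ṁ = 256.34 s; T_ss = T_in − Q̇/(ṁ c_p) = 24.3 − 11.8/(2.68·2.10) = 22.203 °C.
T approaches T_ss exponentially: T(t) = T_ss + (T₀ − T_ss) e^(−t/τ).
T(220) = 22.203 + (16.397)·e^(−220/256.34) = 22.203 + (16.397)·0.42391 = 29.154 °C.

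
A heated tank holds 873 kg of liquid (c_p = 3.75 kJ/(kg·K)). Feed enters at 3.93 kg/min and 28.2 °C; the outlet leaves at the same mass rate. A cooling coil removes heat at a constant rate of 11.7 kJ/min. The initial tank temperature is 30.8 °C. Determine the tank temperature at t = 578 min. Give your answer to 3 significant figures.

M c_p dT/dt = ṁ c_p (T_in − T) − Q̇.
τ = M/ṁ = 222.14 min; T_ss = T_in − Q̇/(ṁ c_p) = 28.2 − 11.7/(3.93·3.75) = 27.406 °C.
This is linear first-order; T(t) = T_ss + (T₀ − T_ss) e^(−t/τ).
T(578) = 27.406 + (3.3939)·e^(−578/222.14) = 27.406 + (3.3939)·0.074126 = 27.658 °C.

27.7 °C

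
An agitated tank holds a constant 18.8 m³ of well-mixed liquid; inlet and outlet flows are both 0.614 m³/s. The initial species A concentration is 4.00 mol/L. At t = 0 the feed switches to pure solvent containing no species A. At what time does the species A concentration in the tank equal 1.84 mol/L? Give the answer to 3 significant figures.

Species balance: V dC/dt = Q(C_in − C) ⇒ τ = V/Q = 30.619 s.
C(t) = C_in + (C₀ − C_in) e^(−t/τ). Set C = 1.84 and solve for t:
e^(−t/τ) = (C − C_in)/(C₀ − C_in) = (1.84 − 0)/(4.00 − 0) = 0.46000
t = −τ ln(…) = 30.619 × 0.77653 = 23.776 s.

23.8 s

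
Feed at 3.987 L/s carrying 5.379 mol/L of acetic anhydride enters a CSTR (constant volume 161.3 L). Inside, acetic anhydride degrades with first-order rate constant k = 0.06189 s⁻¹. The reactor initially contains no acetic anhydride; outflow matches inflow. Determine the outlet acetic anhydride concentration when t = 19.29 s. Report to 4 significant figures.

Accumulation = in − out − consumed: V dC/dt = Q C_in − Q C − k V C.
This is linear with rate a = Q/V + k = 0.0866079 s⁻¹.
C_ss = Q C_in/(Q + kV) = 1.53517 mol/L; C(t) = C_ss + (C₀ − C_ss) e^(−a t).
C(19.29) = 1.53517 + (-1.53517)·e^(−0.0866079·19.29) = 1.53517 + (-1.53517)·0.188122 = 1.24637 mol/L.

1.246 mol/L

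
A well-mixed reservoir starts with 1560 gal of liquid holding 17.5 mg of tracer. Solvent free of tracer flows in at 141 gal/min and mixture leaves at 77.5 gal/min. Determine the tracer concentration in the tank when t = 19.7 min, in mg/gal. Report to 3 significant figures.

Let m(t) be the amount of tracer. Volume: V(t) = V₀ + (Q_in − Q_out) t = 1560 + 63.500 t; V(19.7) = 2810.9 gal.
Solute balance: dm/dt = 0 − Q_out C = −Q_out m/V(t).
dm/m = −Q_out dt/(V₀ + 63.500 t); integrating gives ln(m/m₀) = −(Q_out/(Q_in−Q_out)) ln(V/V₀).
m = m₀ (V₀/V)^(Q_out/(Q_in−Q_out)) = 17.5 × (1560/2810.9)^(1.2205) = 8.5296 mg.
C = m/V = 8.5296/2810.9 = 0.0030344 mg/gal.

0.00303 mg/gal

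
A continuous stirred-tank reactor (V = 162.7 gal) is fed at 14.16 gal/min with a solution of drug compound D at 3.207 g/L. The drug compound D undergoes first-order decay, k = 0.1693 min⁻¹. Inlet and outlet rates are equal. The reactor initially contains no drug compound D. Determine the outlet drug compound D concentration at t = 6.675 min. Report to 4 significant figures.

0.8921 g/L

V dC/dt = Q(C_in − C) − k V C.
This is linear with rate a = Q/V + k = 0.256331 min⁻¹.
C_ss = Q C_in/(Q + kV) = 1.08886 g/L; C(t) = C_ss + (C₀ − C_ss) e^(−a t).
C(6.675) = 1.08886 + (-1.08886)·e^(−0.256331·6.675) = 1.08886 + (-1.08886)·0.180683 = 0.892123 g/L.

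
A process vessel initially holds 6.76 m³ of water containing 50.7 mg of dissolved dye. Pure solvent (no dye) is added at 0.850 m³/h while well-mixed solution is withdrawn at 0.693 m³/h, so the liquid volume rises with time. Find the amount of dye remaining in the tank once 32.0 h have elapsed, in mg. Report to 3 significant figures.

4.36 mg

Total volume: dV/dt = Q_in − Q_out = 0.15700 m³/h, so V(t) = 6.76 + 0.15700 t and V(32.0) = 11.784 m³.
Species balance (pure solvent in): dm/dt = −Q_out · m/V(t).
Separate: dm/m = −Q_out dt/V(t) ⇒ ln(m/m₀) = −(Q_out/(Q_in−Q_out)) ln(V/V₀).
m = m₀ (V₀/V)^(Q_out/(Q_in−Q_out)) = 50.7 × (6.76/11.784)^(4.4140) = 4.3622 mg.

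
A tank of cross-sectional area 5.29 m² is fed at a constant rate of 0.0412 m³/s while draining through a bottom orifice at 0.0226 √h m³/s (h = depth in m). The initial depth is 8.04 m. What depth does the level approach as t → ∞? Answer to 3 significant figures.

3.32 m

Mass balance (ρ constant): A dh/dt = Q_in − 0.0226 √h. At steady state dh/dt = 0:
Q_in = 0.0226 √h_ss ⇒ √h_ss = 0.0412/0.0226 = 1.8230.
h_ss = 1.8230² = 3.3234 m. (Since h₀ = 8.04 m > h_ss, the level will fall toward this value.)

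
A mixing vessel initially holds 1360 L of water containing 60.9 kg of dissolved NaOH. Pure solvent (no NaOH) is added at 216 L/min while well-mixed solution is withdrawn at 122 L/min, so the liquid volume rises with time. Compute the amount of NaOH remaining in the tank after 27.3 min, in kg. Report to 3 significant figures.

Total volume: dV/dt = Q_in − Q_out = 94.000 L/min, so V(t) = 1360 + 94.000 t and V(27.3) = 3926.2 L.
Species balance (pure solvent in): dm/dt = −Q_out · m/V(t).
dm/m = −Q_out dt/(V₀ + 94.000 t); integrating gives ln(m/m₀) = −(Q_out/(Q_in−Q_out)) ln(V/V₀).
m = m₀ (V₀/V)^(Q_out/(Q_in−Q_out)) = 60.9 × (1360/3926.2)^(1.2979) = 15.383 kg.

15.4 kg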